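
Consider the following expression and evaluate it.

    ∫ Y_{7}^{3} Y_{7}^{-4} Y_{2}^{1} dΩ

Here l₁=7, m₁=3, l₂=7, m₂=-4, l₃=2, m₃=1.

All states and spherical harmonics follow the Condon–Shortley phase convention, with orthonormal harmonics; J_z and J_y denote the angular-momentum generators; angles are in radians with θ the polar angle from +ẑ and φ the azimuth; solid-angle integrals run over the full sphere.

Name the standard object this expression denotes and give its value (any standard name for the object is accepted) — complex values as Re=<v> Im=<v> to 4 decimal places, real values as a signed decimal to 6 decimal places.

This is a Gaunt coefficient — the integral of a triple product of spherical harmonics over the sphere.
Rules hold: Σm=0, L=16 even, 0≤2≤14.
N = 15·15·5 = 1125
Δ = 12!·2!·2!/17! = 1/185640
Racah Σ t=5..7: t=5:−1/2419200 t=6:+1/518400 t=7:−1/2419200 = 1/907200
⇒ 3j(7 7 2; 0 0 0)² = 56/3315, sgn +1
Racah Σ t=2..3: t=2:+1/14515200 t=3:−1/4354560 = -1/6220800
⇒ 3j(7 7 2; 3 -4 1)² = 77/4420, sgn +1
4πI² = N·(3j₀)²·(3jₘ)² = 16170/48841
I = +1·√(0.331074/4π) = 0.16231468

Gaunt coefficient, +0.162315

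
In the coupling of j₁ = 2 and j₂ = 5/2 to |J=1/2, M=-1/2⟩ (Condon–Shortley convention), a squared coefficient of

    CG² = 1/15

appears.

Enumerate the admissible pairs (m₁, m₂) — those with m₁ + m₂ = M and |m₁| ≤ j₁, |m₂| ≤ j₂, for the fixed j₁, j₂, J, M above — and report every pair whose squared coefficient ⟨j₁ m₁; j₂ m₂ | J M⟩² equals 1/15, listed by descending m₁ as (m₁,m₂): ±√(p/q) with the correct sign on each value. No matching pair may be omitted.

Admissible pairs with m₁+m₂ = M = -1/2: (-2,3/2), (-1,1/2), (0,-1/2), (1,-3/2), (2,-5/2)
  (m₁,m₂)=(2,-5/2): CG² = 1/3, CG = +√(1/3)
  (m₁,m₂)=(1,-3/2): CG² = 4/15, CG = −√(4/15)
  (m₁,m₂)=(0,-1/2): CG² = 1/5, CG = +√(1/5)
  (m₁,m₂)=(-1,1/2): CG² = 2/15, CG = −√(2/15)
  (m₁,m₂)=(-2,3/2): CG² = 1/15, CG = +√(1/15)   ← matches the target
Pairs with CG² = 1/15: (-2,3/2): +√(1/15)

(-2,3/2): +√(1/15)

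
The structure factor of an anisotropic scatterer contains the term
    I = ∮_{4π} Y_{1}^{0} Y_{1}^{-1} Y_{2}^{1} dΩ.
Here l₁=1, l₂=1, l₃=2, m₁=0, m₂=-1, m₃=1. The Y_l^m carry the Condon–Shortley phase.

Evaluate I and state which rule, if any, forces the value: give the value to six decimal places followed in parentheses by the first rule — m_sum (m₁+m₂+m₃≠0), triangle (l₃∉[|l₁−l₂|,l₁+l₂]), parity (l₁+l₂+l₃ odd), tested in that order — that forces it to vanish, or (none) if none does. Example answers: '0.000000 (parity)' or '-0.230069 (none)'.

-0.218510 (none)

Rules hold: Σm=0, L=4 even, 0≤2≤2.
N = 3·3·5 = 45
Δ = 0!·2!·2!/5! = 1/30
Racah Σ t=0..0: t=0:+1/1 = 1/1
⇒ 3j(1 1 2; 0 0 0)² = 2/15, sgn +1
Racah Σ t=0..0: t=0:+1/2 = 1/2
⇒ 3j(1 1 2; 0 -1 1)² = 1/10, sgn -1
4πI² = N·(3j₀)²·(3jₘ)² = 3/5
I = -1·√(0.6/4π) = -0.21850969
No selection rule forces the value: the integral is nonzero (none).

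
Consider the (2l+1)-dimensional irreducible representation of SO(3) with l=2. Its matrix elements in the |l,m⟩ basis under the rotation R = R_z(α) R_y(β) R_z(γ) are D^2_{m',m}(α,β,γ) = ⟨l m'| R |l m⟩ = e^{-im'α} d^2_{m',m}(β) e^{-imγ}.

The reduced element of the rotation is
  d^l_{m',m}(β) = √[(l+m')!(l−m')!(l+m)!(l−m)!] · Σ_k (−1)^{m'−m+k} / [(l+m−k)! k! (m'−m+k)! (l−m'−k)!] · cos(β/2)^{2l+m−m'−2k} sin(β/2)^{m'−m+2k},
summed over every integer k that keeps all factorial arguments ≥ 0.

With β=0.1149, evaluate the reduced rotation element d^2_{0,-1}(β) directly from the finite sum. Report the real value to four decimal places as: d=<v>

d^2_{0,-1}(β=0.1149) via the finite sum:
Half-angle: c=0.998350, s=0.057418. N=√(2·2·1·6)=4.898979
The bounds max(0,m−m')=0 and min(l+m,l−m')=1 give 2 terms
  k=0: (−1)^1·4.8990/(2)·0.9984^3·0.0574^1 = -0.139951
  k=1: (−1)^2·4.8990/(2)·0.9984^1·0.0574^3 = +0.000463
d^2_{0,-1}(0.1149) = -0.139951 +0.000463 = -0.139488

d=-0.1395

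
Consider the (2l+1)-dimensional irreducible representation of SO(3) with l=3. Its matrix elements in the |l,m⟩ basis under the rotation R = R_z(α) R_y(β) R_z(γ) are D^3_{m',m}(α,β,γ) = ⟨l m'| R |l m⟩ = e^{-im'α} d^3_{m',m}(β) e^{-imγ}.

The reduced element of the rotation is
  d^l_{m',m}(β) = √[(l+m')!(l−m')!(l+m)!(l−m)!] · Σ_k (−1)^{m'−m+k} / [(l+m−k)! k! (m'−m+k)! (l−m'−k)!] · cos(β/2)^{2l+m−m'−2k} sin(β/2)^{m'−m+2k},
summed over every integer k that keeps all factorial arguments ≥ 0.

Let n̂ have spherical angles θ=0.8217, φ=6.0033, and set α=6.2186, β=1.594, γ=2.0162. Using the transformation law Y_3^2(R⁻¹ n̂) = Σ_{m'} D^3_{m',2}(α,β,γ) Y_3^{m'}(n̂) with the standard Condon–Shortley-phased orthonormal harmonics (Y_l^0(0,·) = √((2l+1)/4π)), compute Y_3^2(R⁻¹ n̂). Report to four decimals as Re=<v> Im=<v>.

Re=-0.3289 Im=0.1586

Need the full column D^3_{m',2} for m'=−3..3 at α=6.2186, β=1.5940, γ=2.0162.
cos(β/2)=0.698856, sin(β/2)=0.715263
d^3_{-3,2}: single k=5 term ⇒ +0.320473;  D = -0.149757+0.283330i
d^3_{-2,2}: k∈[4..5] ⇒ +0.639157 -0.133904 = +0.505253;  D = -0.264442+0.430524i
d^3_{-1,2}: k∈[3..4] ⇒ +0.789931 -0.413729 = +0.376203;  D = -0.217177+0.307185i
d^3_{0,2}: k∈[2..3] ⇒ +0.668408 -0.700161 = -0.031753;  D = +0.019966-0.024690i
d^3_{1,2}: k∈[1..2] ⇒ +0.377053 -0.789931 = -0.412878;  D = +0.279790-0.303620i
d^3_{2,2}: k∈[0..1] ⇒ +0.116500 -0.610170 = -0.493671;  D = +0.357273-0.340686i
d^3_{3,2}: single k=0 term ⇒ -0.292064;  D = +0.223937-0.187494i
Y_3^{m'}(θ=0.8217,φ=6.0033) and Σ D·Y over m':
  (-0.1498+0.2833i)·(+0.1094+0.1220i)  (-0.2644+0.4305i)·(+0.3163+0.1982i)  (-0.2172+0.3072i)·(+0.2999+0.0862i)  (+0.0200-0.0247i)·(-0.1731+0.0000i)  (+0.2798-0.3036i)·(-0.2999+0.0862i)  (+0.3573-0.3407i)·(+0.3163-0.1982i)  (+0.2239-0.1875i)·(-0.1094+0.1220i)
Y_3^2(R⁻¹ n̂) = -0.328872+0.158638i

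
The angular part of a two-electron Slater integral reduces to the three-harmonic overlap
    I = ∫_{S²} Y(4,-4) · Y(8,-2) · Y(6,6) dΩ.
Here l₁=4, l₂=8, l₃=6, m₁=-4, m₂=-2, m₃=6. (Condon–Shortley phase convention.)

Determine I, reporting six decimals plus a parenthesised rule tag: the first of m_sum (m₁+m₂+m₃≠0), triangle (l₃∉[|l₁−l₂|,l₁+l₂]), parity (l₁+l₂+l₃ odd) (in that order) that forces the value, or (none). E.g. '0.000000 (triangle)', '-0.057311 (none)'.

Checks pass: Σm=0; 18 even; l₃=6∈[4,12].
(2·4+1)(2·8+1)(2·6+1) = 1989
Δ: 6! 2! 10! / 19! → 1/23279256
sum: t=2:+1/1658880 t=3:−1/518400 t=4:+1/1658880 = -1/1382400
3j²(4 8 6; 0 0 0) = Δ·Π!·Σ² = 504/46189  (sign -1)
sum: t=6:+1/5225472000 = 1/5225472000
3j²(4 8 6; -4 -2 6) = Δ·Π!·Σ² = 1/12597  (sign +1)
combine: 4πI² = 1989·504/46189·1/12597 = 1512/877591
take √, sign -1: I = -0.01170914
No selection rule forces the value: the integral is nonzero (none).

-0.011709 (none)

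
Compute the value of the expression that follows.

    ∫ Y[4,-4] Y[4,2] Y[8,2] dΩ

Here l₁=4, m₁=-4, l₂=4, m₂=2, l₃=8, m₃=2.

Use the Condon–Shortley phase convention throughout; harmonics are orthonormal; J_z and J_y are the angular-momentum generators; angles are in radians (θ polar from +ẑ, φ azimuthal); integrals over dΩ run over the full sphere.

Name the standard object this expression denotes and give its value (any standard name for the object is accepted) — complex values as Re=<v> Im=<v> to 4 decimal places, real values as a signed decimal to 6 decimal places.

This is a Gaunt coefficient — the integral of a triple product of spherical harmonics over the sphere.
m-sum 0 ✓  L=16 even ✓  0≤8≤8 ✓
Π(2lᵢ+1) = 9×9×17 = 1377
triangle coeff Δ(4,4,8) = 1/218790
Σ_t [0,0]: t=0:+1/331776 = 1/331776
(3j)²=490/21879 [(4 4 8; 0 0 0)], sign=+1
Σ_t [0,0]: t=0:+1/58060800 = 1/58060800
(3j)²=1/4862 [(4 4 8; -4 2 2)], sign=+1
⇒ 4πI² = 2205/347633
I = (+1)√(2205/347633/(4π)) = 0.02246668

Gaunt coefficient, +0.022467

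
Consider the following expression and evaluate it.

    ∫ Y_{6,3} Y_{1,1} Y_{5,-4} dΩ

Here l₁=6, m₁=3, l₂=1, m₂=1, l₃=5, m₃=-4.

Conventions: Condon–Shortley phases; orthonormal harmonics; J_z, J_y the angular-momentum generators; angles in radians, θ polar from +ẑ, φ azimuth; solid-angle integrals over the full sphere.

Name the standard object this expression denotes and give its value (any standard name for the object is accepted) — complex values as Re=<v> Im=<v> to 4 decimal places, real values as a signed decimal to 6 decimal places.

Gaunt coefficient, -0.070770

This is a Gaunt coefficient — the integral of a triple product of spherical harmonics over the sphere.
m-sum 0 ✓  L=12 even ✓  5≤5≤7 ✓
Π(2lᵢ+1) = 13×3×11 = 429
triangle coeff Δ(6,1,5) = 1/858
Σ_t [1,1]: t=1:−1/14400 = -1/14400
(3j)²=6/143 [(6 1 5; 0 0 0)], sign=+1
Σ_t [2,2]: t=2:+1/725760 = 1/725760
(3j)²=1/286 [(6 1 5; 3 1 -4)], sign=-1
⇒ 4πI² = 9/143
I = (-1)√(9/143/(4π)) = -0.07076985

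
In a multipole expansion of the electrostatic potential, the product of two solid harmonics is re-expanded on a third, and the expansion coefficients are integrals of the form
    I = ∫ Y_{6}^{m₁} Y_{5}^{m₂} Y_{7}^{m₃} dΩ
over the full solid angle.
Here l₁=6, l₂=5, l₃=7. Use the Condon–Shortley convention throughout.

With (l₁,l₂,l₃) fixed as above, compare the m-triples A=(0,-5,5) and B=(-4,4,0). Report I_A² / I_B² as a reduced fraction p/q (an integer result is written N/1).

l's match ⇒ only the (l;m) 3-j factors differ between A and B.
A: triangle coeff Δ(6,5,7) = 1/174594420; Σ_t [0,0]: t=0:+1/24883200 = 1/24883200; (3j)²=70/4199 [(6 5 7; 0 -5 5)], sign=+1
B: triangle coeff Δ(6,5,7) = 1/174594420; Σ_t [3,4]: t=3:−1/21772800 t=4:+1/4147200 = 17/87091200; (3j)²=119/8151 [(6 5 7; -4 4 0)], sign=-1
I_A²/I_B² = (70/4199)/(119/8151) = 330/289

330/289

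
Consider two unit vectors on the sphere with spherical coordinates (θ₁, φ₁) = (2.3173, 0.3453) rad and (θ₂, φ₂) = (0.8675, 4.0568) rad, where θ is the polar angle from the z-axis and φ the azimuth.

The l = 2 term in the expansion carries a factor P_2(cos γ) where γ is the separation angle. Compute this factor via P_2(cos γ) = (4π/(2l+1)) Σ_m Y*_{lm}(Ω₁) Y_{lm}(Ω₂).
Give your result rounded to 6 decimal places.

Addition theorem: P_2(cos γ) = (4π/5) Σ_m Y*_{lm}(Ω₁) Y_{lm}(Ω₂), m = −2…2:
  [-2]  conj(Y_{2,-2})(Ω₁) = +0.160452+0.132589i ; Y_{2,-2}(Ω₂) = -0.057685-0.217178i ; Δ = +0.019540-0.042495i
  [-1]  conj(Y_{2,-1})(Ω₁) = -0.362375-0.130350i ; Y_{2,-1}(Ω₂) = -0.232315+0.302077i ; Δ = +0.123561-0.079183i
  [+0]  conj(Y_{2,0})(Ω₁) = +0.120932-0.000000i ; Y_{2,0}(Ω₂) = +0.080362+0.000000i ; Δ = +0.009718+0.000000i
  [+1]  conj(Y_{2,1})(Ω₁) = +0.362375-0.130350i ; Y_{2,1}(Ω₂) = +0.232315+0.302077i ; Δ = +0.123561+0.079183i
  [+2]  conj(Y_{2,2})(Ω₁) = +0.160452-0.132589i ; Y_{2,2}(Ω₂) = -0.057685+0.217178i ; Δ = +0.019540+0.042495i
Accumulated sum +0.295920+0.000000i; after 4π/(2l+1) scaling, +0.743727+0.000000i ⇒ P_2 = 0.743727

0.743727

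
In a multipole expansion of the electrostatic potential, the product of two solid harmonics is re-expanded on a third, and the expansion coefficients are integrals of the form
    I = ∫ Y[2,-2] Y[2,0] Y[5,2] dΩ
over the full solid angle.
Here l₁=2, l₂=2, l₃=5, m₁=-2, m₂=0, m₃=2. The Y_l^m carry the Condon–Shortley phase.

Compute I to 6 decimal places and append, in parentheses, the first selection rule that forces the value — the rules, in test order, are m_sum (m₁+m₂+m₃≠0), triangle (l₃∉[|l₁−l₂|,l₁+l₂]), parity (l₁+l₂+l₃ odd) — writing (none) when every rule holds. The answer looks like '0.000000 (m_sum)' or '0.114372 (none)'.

0.000000 (triangle)

l₃=5 ∉ [0,4] — triangle fails ⇒ I = 0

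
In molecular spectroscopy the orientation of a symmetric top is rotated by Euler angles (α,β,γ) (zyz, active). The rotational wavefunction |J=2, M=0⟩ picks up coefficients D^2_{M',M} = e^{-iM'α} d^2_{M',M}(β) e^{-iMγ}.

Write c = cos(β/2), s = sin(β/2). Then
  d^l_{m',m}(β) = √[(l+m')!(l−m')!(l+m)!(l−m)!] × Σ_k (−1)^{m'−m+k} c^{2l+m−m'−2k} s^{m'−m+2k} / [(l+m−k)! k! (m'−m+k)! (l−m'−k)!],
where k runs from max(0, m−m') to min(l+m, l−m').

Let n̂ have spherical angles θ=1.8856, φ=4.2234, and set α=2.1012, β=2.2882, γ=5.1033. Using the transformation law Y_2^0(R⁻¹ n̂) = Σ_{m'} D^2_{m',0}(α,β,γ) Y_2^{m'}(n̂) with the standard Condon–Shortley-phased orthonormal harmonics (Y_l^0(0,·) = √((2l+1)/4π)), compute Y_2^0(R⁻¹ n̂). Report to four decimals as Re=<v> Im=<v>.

Need the full column D^2_{m',0} for m'=−2..2 at α=2.1012, β=2.2882, γ=5.1033.
cos(β/2)=0.413866, sin(β/2)=0.910338
d^2_{-2,0}: single k=2 term ⇒ +0.347696;  D = -0.169734-0.303452i
d^2_{-1,0}: k∈[1..2] ⇒ +0.158072 -0.764791 = -0.606719;  D = +0.306928-0.523357i
d^2_{0,0}: k∈[0..2] ⇒ +0.029338 -0.567785 +0.686769 = +0.148322;  D = +0.148322+0.000000i
d^2_{1,0}: k∈[0..1] ⇒ -0.158072 +0.764791 = +0.606719;  D = -0.306928-0.523357i
d^2_{2,0}: single k=0 term ⇒ +0.347696;  D = -0.169734+0.303452i
Y_2^{m'}(θ=1.8856,φ=4.2234) and Σ D·Y over m':
  (-0.1697-0.3035i)·(-0.1951-0.2897i)  (+0.3069-0.5234i)·(+0.1068-0.2008i)  (+0.1483+0.0000i)·(-0.2247+0.0000i)  (-0.3069-0.5234i)·(-0.1068-0.2008i)  (-0.1697+0.3035i)·(-0.1951+0.2897i)
Y_2^0(R⁻¹ n̂) = -0.287467+0.000000i

Re=-0.2875 Im=0.0000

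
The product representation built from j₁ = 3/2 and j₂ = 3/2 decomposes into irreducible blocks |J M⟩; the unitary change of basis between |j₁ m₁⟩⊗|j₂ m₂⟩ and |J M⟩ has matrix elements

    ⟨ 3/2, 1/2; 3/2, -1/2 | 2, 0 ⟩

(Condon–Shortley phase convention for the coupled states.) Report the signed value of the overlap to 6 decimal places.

+0.500000  (= +√(1/4))

√[5·1!2!2!/6! · 2!1!1!2!2!2!] = √(4/9)
  +(−1)^0/∏(0,1,1,1,1,1)! = 1  (running 1)
  +(−1)^1/∏(1,0,0,0,2,2)! = -1/4  (running 3/4)
⟨..|..⟩ = √(4/9)·(3/4) = +0.500000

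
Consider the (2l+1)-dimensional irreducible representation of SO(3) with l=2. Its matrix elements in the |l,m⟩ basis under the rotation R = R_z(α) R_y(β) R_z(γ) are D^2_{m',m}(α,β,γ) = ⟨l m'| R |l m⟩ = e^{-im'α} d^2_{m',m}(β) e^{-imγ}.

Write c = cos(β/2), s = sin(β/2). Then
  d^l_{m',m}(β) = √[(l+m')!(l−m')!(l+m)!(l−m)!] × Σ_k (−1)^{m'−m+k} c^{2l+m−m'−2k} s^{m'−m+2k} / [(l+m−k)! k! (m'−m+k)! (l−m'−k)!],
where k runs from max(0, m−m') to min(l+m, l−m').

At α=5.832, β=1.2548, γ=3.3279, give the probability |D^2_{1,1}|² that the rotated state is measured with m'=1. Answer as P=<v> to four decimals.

D^2_{1,1}(5.8320,1.2548,3.3279) = e^{-i·1·5.8320}·d^2_{1,1}(1.2548)·e^{-i·1·3.3279}. Compute d first:
c=cos(1.254800/2)=0.809557, s=sin(1.254800/2)=0.587042; N=√[6·1·6·1]=6.000000
Admissible k: 0..1 (factorial args all ≥0)
  k=0: (−1)^0·6.0000/(6)·0.8096^4·0.5870^0 = +0.429525
  k=1: (−1)^1·6.0000/(2)·0.8096^2·0.5870^2 = -0.677569
d^2_{1,1}(1.2548) = +0.429525 -0.677569 = -0.248044
|D^2_{1,1}|² = |d^2_{1,1}(β)|² = (-0.248044)² = 0.061526 (the z-rotation phases have unit modulus)

P=0.0615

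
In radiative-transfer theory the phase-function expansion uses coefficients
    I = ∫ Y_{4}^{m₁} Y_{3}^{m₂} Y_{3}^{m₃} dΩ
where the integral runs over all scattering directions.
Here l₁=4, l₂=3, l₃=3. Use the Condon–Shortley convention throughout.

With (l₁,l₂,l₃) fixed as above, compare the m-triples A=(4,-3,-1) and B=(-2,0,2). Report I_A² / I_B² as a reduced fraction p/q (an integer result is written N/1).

14/1

Same 4,3,3: normalisation and zero-m 3j drop out of the ratio.
A: Δ: 4! 4! 2! / 11! → 1/34650; sum: t=0:+1/1152 = 1/1152; 3j²(4 3 3; 4 -3 -1) = Δ·Π!·Σ² = 1/33  (sign +1)
B: Δ: 4! 4! 2! / 11! → 1/34650; sum: t=2:+1/96 t=3:−1/72 = -1/288; 3j²(4 3 3; -2 0 2) = Δ·Π!·Σ² = 1/462  (sign +1)
I_A²/I_B² = (1/33)/(1/462) = 14/1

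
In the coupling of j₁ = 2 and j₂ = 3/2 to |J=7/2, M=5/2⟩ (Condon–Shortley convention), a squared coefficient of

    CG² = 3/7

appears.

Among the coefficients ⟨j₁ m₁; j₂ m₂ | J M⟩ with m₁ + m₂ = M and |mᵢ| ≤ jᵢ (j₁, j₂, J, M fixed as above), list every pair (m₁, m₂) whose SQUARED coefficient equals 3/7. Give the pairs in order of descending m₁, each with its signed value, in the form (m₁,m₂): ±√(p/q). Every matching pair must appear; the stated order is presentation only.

Admissible pairs with m₁+m₂ = M = 5/2: (1,3/2), (2,1/2)
  (m₁,m₂)=(2,1/2): CG² = 3/7, CG = +√(3/7)   ← matches the target
  (m₁,m₂)=(1,3/2): CG² = 4/7, CG = +√(4/7)
Pairs with CG² = 3/7: (2,1/2): +√(3/7)

(2,1/2): +√(3/7)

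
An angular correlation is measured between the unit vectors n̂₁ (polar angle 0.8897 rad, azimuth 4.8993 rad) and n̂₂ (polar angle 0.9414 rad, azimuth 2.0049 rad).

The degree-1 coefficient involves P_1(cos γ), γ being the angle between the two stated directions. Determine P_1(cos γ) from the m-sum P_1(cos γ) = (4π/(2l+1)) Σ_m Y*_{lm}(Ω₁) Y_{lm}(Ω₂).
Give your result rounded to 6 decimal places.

Addition theorem: P_1(cos γ) = (4π/3) Σ_m Y*_{lm}(Ω₁) Y_{lm}(Ω₂), m = −1…1:
  term(m=-1) = -0.072686+0.018342i   from Y*(Ω₁)=+0.049877-0.263734i, Y(Ω₂)=-0.117469-0.253387i
  term(m=+0) = +0.088485+0.000000i   from Y*(Ω₁)=+0.307646-0.000000i, Y(Ω₂)=+0.287619+0.000000i
  term(m=+1) = -0.072686-0.018342i   from Y*(Ω₁)=-0.049877-0.263734i, Y(Ω₂)=+0.117469-0.253387i
Σ over m = -0.056886+0.000000i; ×(4π/3) → -0.238284+0.000000i. Real part: -0.238284

-0.238284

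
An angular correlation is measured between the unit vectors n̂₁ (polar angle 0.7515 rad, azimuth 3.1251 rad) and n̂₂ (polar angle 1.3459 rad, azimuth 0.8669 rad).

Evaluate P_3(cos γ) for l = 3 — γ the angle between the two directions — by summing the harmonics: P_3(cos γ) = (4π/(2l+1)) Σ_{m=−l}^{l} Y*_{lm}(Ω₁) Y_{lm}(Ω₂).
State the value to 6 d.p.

0.345430

Term-by-term m-sum for l=3 (normalisation 4π/7 = 1.795196):
  m=-3: (-0.13262 + 0.00657j) × (-0.33132 - 0.19900j) = 0.04524 + 0.02422j  (running Σ = 0.04524 + 0.02422j)
  m=-2: (0.34788 - 0.01148j) × (-0.03515 - 0.21370j) = -0.01468 - 0.07394j  (running Σ = 0.03057 - 0.04972j)
  m=-1: (-0.36829 + 0.00607j) × (-0.15319 + 0.18045j) = 0.05532 - 0.06739j  (running Σ = 0.08589 - 0.11711j)
  m=0: (-0.09015 + 0.00000j) × (-0.22897 + 0.00000j) = 0.02064 + 0.00000j  (running Σ = 0.10653 - 0.11711j)
  m=1: (0.36829 + 0.00607j) × (0.15319 + 0.18045j) = 0.05532 + 0.06739j  (running Σ = 0.16185 - 0.04972j)
  m=2: (0.34788 + 0.01148j) × (-0.03515 + 0.21370j) = -0.01468 + 0.07394j  (running Σ = 0.14717 + 0.02422j)
  m=3: (0.13262 + 0.00657j) × (0.33132 - 0.19900j) = 0.04524 - 0.02422j  (running Σ = 0.19242 + 0.00000j)
Σ over m = 0.19242 + 0.00000j; ×(4π/7) → 0.34543 + 0.00000j. Real part: 0.345430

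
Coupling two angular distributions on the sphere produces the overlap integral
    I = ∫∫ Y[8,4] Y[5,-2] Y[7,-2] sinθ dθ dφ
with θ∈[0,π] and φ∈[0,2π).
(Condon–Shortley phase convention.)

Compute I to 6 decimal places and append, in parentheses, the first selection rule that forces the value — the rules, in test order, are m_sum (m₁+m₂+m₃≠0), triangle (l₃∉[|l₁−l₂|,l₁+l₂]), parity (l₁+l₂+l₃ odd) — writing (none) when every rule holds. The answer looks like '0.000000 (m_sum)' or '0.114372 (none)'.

0.088855 (none)

Rules hold: Σm=0, L=20 even, 3≤7≤13.
N = 17·11·15 = 2805
Δ = 6!·10!·4!/21! = 1/814773960
Racah Σ t=1..5: t=1:−1/87091200 t=2:+1/4976640 t=3:−1/2073600 t=4:+1/4976640 t=5:−1/87091200 = -1/9676800
⇒ 3j(8 5 7; 0 0 0)² = 360/46189, sgn +1
Racah Σ t=0..3: t=0:+1/74649600 t=1:−1/14515200 t=2:+1/23224320 t=3:−1/313528320 = -7/447897600
⇒ 3j(8 5 7; 4 -2 -2)² = 343/75582, sgn +1
4πI² = N·(3j₀)²·(3jₘ)² = 102900/1037153
I = +1·√(0.0992139/4π) = 0.08885489
No selection rule forces the value: the integral is nonzero (none).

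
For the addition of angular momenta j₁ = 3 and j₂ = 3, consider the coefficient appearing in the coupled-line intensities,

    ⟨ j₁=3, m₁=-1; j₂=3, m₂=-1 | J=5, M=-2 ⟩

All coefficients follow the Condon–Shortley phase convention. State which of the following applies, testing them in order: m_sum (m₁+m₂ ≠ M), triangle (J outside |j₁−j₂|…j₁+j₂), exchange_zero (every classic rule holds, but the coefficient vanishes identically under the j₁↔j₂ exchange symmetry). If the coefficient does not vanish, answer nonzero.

m-sum: m₁+m₂ = -1+(-1) = -2, M = -2  ✓
triangle: |j₁−j₂| = 0 ≤ J = 5 ≤ j₁+j₂ = 6  ✓
exchange: j₁=j₂ and m₁=m₂, and (−1)^(j₁+j₂−J) = (−1)^1 = −1 forces ⟨j₁m₁;j₂m₂|JM⟩ = −⟨j₂m₂;j₁m₁|JM⟩ = −⟨j₁m₁;j₂m₂|JM⟩ ⇒ the coefficient vanishes identically
Racah sum check: Σ_k collapses to 0 ⇒ CG = 0

exchange_zero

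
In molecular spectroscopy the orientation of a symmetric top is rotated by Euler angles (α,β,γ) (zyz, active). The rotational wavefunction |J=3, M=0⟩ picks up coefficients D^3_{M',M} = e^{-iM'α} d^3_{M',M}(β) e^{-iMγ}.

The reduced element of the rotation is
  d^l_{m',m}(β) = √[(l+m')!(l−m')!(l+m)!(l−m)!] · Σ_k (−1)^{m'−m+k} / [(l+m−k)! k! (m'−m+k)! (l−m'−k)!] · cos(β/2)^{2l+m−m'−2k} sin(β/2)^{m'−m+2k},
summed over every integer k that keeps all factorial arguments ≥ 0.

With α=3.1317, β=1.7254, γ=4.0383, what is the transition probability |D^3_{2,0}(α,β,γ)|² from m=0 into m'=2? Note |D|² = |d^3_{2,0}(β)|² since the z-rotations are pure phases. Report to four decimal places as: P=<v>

Split into d^3_{2,0}(β=1.7254) × two z-phases.
With c≡cos(β/2)=0.650389 and s≡sin(β/2)=0.759601, N=[120·1·6·6]^{1/2}=65.726707
k∈{0,1} keeps every argument non-negative
  k=0: (−1)^2·65.7267/(12)·0.6504^4·0.7596^2 = +0.565490
  k=1: (−1)^3·65.7267/(12)·0.6504^2·0.7596^4 = -0.771347
d^3_{2,0}(1.7254) = +0.565490 -0.771347 = -0.205858
|D^3_{2,0}|² = |d^3_{2,0}(β)|² = (-0.205858)² = 0.042377 (the z-rotation phases have unit modulus)

P=0.0424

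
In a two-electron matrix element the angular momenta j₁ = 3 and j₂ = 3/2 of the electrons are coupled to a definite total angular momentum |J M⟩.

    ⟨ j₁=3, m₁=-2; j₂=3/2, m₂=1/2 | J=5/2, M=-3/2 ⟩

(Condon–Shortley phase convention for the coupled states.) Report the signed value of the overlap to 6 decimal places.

√[6·2!4!1!/8! · 1!5!2!1!1!4!] = √(288/7)
  +(−1)^1/∏(1,1,4,1,0,0)! = -1/24  (running -1/24)
  +(−1)^2/∏(2,0,3,0,1,1)! = 1/12  (running 1/24)
⟨..|..⟩ = √(288/7)·(1/24) = +0.267261

+0.267261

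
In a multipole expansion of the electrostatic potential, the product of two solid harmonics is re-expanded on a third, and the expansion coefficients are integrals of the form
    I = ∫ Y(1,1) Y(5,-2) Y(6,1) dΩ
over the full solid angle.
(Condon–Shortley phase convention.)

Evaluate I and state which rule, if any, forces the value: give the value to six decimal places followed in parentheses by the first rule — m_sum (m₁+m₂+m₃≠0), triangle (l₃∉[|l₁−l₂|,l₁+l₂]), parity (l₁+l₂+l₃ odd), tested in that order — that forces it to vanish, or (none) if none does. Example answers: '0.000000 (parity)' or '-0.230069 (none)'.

Rules hold: Σm=0, L=12 even, 4≤6≤6.
N = 3·11·13 = 429
Δ = 0!·2!·10!/13! = 1/858
Racah Σ t=0..0: t=0:+1/14400 = 1/14400
⇒ 3j(1 5 6; 0 0 0)² = 6/143, sgn +1
Racah Σ t=0..0: t=0:+1/60480 = 1/60480
⇒ 3j(1 5 6; 1 -2 1)² = 5/429, sgn -1
4πI² = N·(3j₀)²·(3jₘ)² = 30/143
I = -1·√(0.20979/4π) = -0.12920749
No selection rule forces the value: the integral is nonzero (none).

-0.129207 (none)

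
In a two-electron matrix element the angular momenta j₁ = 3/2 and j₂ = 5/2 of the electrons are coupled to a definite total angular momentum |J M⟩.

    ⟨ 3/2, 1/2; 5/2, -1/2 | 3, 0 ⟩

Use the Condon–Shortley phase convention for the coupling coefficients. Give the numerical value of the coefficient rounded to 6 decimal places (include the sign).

+√(1/5) = +0.447214

j₁+j₂−J=1  J+j₁−j₂=2  J−j₁+j₂=4  j₁+j₂+J+1=8
(j₁±m₁, j₂±m₂, J±M) = (2,1,2,3,3,3)
P² = 36/5
sum k=0..1:
  [0] +1/4 = 1/4
  [1] −1/12 = -1/12
S = 1/6
C² = P²·S² = 1/5 ; C = +0.447214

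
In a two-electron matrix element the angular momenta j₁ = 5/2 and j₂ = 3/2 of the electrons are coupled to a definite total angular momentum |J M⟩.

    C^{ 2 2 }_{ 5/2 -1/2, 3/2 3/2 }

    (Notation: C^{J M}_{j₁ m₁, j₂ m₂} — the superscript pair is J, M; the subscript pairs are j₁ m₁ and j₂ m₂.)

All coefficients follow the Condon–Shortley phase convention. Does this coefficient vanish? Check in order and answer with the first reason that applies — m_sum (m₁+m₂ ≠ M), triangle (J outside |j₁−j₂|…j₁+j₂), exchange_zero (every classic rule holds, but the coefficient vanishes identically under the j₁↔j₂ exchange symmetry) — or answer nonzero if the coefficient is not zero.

m_sum

m-sum: m₁+m₂ = -1/2+3/2 = 1, M = 2  ✗ ⇒ coefficient is 0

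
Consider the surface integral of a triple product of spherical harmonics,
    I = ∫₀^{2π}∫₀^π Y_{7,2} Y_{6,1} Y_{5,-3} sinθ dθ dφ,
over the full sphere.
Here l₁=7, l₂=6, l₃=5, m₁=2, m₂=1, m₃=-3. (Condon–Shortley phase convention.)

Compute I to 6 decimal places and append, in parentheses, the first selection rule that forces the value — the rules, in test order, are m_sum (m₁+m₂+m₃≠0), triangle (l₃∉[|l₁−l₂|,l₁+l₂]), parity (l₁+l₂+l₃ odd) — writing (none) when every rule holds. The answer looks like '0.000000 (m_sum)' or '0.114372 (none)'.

m-sum 0 ✓  L=18 even ✓  1≤5≤13 ✓
Π(2lᵢ+1) = 15×13×11 = 2145
triangle coeff Δ(7,6,5) = 1/174594420
Σ_t [2,6]: t=2:+1/4147200 t=3:−1/207360 t=4:+1/82944 t=5:−1/207360 t=6:+1/4147200 = 1/345600
(3j)²=420/46189 [(7 6 5; 0 0 0)], sign=-1
Σ_t [3,5]: t=3:−1/829440 t=4:+1/414720 t=5:−1/2073600 = 1/1382400
(3j)²=294/46189 [(7 6 5; 2 1 -3)], sign=+1
⇒ 4πI² = 1852200/14919047
I = (-1)√(1852200/14919047/(4π)) = -0.09939590
No selection rule forces the value: the integral is nonzero (none).

-0.099396 (none)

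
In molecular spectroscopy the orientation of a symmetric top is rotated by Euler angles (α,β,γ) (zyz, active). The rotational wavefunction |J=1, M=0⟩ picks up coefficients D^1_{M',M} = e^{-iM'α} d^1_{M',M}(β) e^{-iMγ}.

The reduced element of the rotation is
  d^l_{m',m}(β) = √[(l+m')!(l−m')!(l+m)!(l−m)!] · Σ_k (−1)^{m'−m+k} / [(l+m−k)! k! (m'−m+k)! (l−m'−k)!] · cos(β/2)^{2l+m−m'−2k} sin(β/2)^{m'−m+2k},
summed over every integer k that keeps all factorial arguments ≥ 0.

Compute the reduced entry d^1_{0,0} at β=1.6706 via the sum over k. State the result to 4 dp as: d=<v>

d=-0.0996

d^1_{0,0}(β=1.6706) via the finite sum:
c=cos(1.670600/2)=0.670955, s=sin(1.670600/2)=0.741498; N=√[1·1·1·1]=1.000000
k: max(0,(0)−(0))=0 … min(1+(0),1−(0))=1
  k=0: (−1)^0·1.0000/(1)·0.6710^2·0.7415^0 = +0.450181
  k=1: (−1)^1·1.0000/(1)·0.6710^0·0.7415^2 = -0.549819
d^1_{0,0}(1.6706) = +0.450181 -0.549819 = -0.099638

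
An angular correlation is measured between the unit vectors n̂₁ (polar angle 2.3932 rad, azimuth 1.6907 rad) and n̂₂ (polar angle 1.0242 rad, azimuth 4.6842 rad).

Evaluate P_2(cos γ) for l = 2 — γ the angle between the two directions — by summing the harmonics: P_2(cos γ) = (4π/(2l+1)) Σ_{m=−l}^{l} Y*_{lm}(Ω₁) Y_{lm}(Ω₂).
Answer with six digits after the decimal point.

0.870453

Expand P_2 via completeness: Σ_{m} conj(Y_{2,m}) at Ω₁ times Y_{2,m} at Ω₂ —
  m=-2: (-0.17374 - 0.04248j) × (-0.28147 - 0.01589j) = 0.04823 + 0.01472j  (running Σ = 0.04823 + 0.01472j)
  m=-1: (0.04608 - 0.38245j) × (-0.00967 + 0.34291j) = 0.13070 + 0.01950j  (running Σ = 0.17893 + 0.03422j)
  m=0: (0.19268 + 0.00000j) × (-0.05976 + 0.00000j) = -0.01151 + 0.00000j  (running Σ = 0.16741 + 0.03422j)
  m=1: (-0.04608 - 0.38245j) × (0.00967 + 0.34291j) = 0.13070 - 0.01950j  (running Σ = 0.29812 + 0.01472j)
  m=2: (-0.17374 + 0.04248j) × (-0.28147 + 0.01589j) = 0.04823 - 0.01472j  (running Σ = 0.34634 + 0.00000j)
Σ over m = 0.34634 + 0.00000j; ×(4π/5) → 0.87045 + 0.00000j. Real part: 0.870453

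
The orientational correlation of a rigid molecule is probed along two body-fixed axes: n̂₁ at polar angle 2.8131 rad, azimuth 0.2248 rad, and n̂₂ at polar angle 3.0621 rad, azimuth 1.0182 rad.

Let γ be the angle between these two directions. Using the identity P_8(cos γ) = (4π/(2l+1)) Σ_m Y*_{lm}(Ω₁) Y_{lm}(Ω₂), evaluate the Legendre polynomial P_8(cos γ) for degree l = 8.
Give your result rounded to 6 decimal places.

0.019737

Term-by-term m-sum for l=8 (normalisation 4π/17 = 0.739198):
  m=-8: (-0.00001 + 0.00006j) × (-0.00000 - 0.00000j) = 0.00000 - 0.00000j  (running Σ = 0.00000 - 0.00000j)
  m=-7: (0.00000 - 0.00071j) × (-0.00000 + 0.00000j) = 0.00000 + 0.00000j  (running Σ = 0.00000 + 0.00000j)
  m=-6: (0.00116 + 0.00515j) × (0.00000 + 0.00000j) = 0.00000 + 0.00000j  (running Σ = 0.00000 + 0.00000j)
  m=-5: (-0.01213 - 0.02532j) × (-0.00001 - 0.00003j) = -0.00000 + 0.00000j  (running Σ = -0.00000 + 0.00000j)
  m=-4: (0.06813 + 0.08572j) × (-0.00032 + 0.00042j) = -0.00006 + 0.00000j  (running Σ = -0.00006 + 0.00000j)
  m=-3: (-0.23874 - 0.19086j) × (0.00681 + 0.00059j) = -0.00151 - 0.00144j  (running Σ = -0.00157 - 0.00144j)
  m=-2: (0.50247 + 0.24247j) × (-0.02822 - 0.05616j) = -0.00056 - 0.03506j  (running Σ = -0.00213 - 0.03650j)
  m=-1: (-0.47355 - 0.10828j) × (-0.19451 + 0.31542j) = 0.12627 - 0.12830j  (running Σ = 0.12413 - 0.16480j)
  m=0: (-0.21418 + 0.00000j) × (1.03449 + 0.00000j) = -0.22157 + 0.00000j  (running Σ = -0.09743 - 0.16480j)
  m=1: (0.47355 - 0.10828j) × (0.19451 + 0.31542j) = 0.12627 + 0.12830j  (running Σ = 0.02883 - 0.03650j)
  m=2: (0.50247 - 0.24247j) × (-0.02822 + 0.05616j) = -0.00056 + 0.03506j  (running Σ = 0.02827 - 0.00144j)
  m=3: (0.23874 - 0.19086j) × (-0.00681 + 0.00059j) = -0.00151 + 0.00144j  (running Σ = 0.02676 + 0.00000j)
  m=4: (0.06813 - 0.08572j) × (-0.00032 - 0.00042j) = -0.00006 - 0.00000j  (running Σ = 0.02670 + 0.00000j)
  m=5: (0.01213 - 0.02532j) × (0.00001 - 0.00003j) = -0.00000 - 0.00000j  (running Σ = 0.02670 + 0.00000j)
  m=6: (0.00116 - 0.00515j) × (0.00000 - 0.00000j) = 0.00000 - 0.00000j  (running Σ = 0.02670 + 0.00000j)
  m=7: (-0.00000 - 0.00071j) × (0.00000 + 0.00000j) = 0.00000 - 0.00000j  (running Σ = 0.02670 - 0.00000j)
  m=8: (-0.00001 - 0.00006j) × (-0.00000 + 0.00000j) = 0.00000 + 0.00000j  (running Σ = 0.02670 + 0.00000j)
Total Σ_m = 0.02670 + 0.00000j. Multiply by 0.739198: 0.01974 + 0.00000j. P_8(cos γ) = 0.019737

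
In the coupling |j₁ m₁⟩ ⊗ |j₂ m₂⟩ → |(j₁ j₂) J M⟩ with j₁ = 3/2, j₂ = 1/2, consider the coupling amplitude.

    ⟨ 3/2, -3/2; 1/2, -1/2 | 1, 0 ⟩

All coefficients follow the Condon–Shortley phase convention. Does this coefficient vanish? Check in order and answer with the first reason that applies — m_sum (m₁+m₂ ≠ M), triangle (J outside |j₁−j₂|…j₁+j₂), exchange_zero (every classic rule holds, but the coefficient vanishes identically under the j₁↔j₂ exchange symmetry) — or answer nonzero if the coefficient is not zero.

m_sum

m-sum: m₁+m₂ = -3/2+(-1/2) = -2, M = 0  ✗ ⇒ coefficient is 0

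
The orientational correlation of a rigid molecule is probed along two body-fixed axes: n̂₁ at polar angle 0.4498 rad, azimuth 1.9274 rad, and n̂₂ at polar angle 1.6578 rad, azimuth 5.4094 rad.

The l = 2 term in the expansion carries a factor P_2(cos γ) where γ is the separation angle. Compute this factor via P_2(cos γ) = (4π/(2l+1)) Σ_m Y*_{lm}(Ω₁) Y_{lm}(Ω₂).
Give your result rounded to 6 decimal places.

-0.144922

Expand P_2 via completeness: Σ_{m} conj(Y_{2,m}) at Ω₁ times Y_{2,m} at Ω₂ —
  term(m=-2) = +0.021752-0.017620i   from Y*(Ω₁)=-0.055223-0.047775i, Y(Ω₂)=-0.067415+0.377383i
  term(m=-1) = +0.019068-0.006754i   from Y*(Ω₁)=-0.105595+0.283453i, Y(Ω₂)=-0.042930-0.051278i
  term(m=+0) = -0.139303+0.000000i   from Y*(Ω₁)=+0.451920-0.000000i, Y(Ω₂)=-0.308247+0.000000i
  term(m=+1) = +0.019068+0.006754i   from Y*(Ω₁)=+0.105595+0.283453i, Y(Ω₂)=+0.042930-0.051278i
  term(m=+2) = +0.021752+0.017620i   from Y*(Ω₁)=-0.055223+0.047775i, Y(Ω₂)=-0.067415-0.377383i
Accumulated sum -0.057662+0.000000i; after 4π/(2l+1) scaling, -0.144922+0.000000i ⇒ P_2 = -0.144922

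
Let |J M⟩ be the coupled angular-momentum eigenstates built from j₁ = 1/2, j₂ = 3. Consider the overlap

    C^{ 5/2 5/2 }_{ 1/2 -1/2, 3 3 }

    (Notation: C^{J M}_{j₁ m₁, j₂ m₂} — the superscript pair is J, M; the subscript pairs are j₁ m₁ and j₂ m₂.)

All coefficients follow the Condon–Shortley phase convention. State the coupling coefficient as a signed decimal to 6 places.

√[6·1!0!5!/7! · 0!1!6!0!5!0!] = √(86400/7)
  +(−1)^1/∏(1,0,0,5,0,0)! = -1/120  (running -1/120)
⟨..|..⟩ = √(86400/7)·(-1/120) = -0.925820

−√(6/7) ≈ -0.925820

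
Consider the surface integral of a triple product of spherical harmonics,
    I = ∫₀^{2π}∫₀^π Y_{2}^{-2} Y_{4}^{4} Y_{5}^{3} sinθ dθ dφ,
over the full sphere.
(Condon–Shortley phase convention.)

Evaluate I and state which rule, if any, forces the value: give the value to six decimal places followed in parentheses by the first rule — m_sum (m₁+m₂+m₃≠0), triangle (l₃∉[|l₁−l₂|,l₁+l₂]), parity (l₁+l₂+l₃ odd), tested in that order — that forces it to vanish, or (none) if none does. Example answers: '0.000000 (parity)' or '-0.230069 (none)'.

m-sum = -2 + 4 + 3 = 5 ≠ 0 ⇒ I = 0

0.000000 (m_sum)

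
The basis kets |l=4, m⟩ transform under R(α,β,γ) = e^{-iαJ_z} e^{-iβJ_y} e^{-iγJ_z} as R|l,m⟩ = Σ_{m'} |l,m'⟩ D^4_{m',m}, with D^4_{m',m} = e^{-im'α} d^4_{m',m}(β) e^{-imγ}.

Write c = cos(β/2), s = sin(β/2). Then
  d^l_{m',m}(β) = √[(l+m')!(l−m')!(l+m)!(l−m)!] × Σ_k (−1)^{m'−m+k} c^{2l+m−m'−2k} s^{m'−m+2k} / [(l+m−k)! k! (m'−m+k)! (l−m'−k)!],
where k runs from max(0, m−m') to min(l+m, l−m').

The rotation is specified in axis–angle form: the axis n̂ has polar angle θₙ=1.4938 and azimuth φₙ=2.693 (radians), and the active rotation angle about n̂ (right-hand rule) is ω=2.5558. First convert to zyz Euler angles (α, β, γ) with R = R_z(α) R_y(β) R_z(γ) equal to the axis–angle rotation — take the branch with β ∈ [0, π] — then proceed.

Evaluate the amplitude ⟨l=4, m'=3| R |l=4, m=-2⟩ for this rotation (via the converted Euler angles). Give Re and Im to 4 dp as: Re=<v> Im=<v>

Re=0.5197 Im=0.2336

Axis–angle → zyz. n̂ = (sinθₙcosφₙ, sinθₙsinφₙ, cosθₙ) = (-0.898389, +0.432413, +0.076920), ω = 2.5558.
R = I cosω + sinω [n̂]ₓ + (1−cosω) n̂n̂ᵀ gives
  R = [+0.646366, -0.754707, +0.112377; -0.669655, -0.490487, +0.557660; -0.365751, -0.435706, -0.822427]
β = atan2(√(R₁₃²+R₂₃²), R₃₃) = 2.536461; α = atan2(R₂₃, R₁₃) mod 2π = 1.371945; γ = atan2(R₃₂, −R₃₁) mod 2π = 5.410723
Split into d^4_{3,-2}(β=2.5365) × two z-phases.
Half-angle: c=0.297971, s=0.954575. N=√(5040·1·2·720)=2693.993318
k: max(0,(-2)−(3))=0 … min(4+(-2),4−(3))=1
  k=0: (−1)^5·2693.9933/(240)·0.2980^3·0.9546^5 = -0.235372
  k=1: (−1)^6·2693.9933/(720)·0.2980^1·0.9546^7 = +0.805208
d^4_{3,-2}(2.5365) = -0.235372 +0.805208 = +0.569835
Attach z-rotation phases: D = e^{-i(3)(1.3719)}·(+0.569835)·e^{-i(-2)(5.4107)} = +0.519745+0.233618i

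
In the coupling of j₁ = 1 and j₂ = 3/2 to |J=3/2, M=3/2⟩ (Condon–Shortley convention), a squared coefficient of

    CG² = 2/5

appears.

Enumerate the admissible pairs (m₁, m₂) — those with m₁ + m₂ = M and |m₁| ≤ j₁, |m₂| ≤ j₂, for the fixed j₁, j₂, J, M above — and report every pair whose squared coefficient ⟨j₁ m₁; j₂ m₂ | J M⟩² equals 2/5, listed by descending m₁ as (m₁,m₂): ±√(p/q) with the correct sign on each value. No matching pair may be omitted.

(1,1/2): +√(2/5)

Admissible pairs with m₁+m₂ = M = 3/2: (0,3/2), (1,1/2)
  (m₁,m₂)=(1,1/2): CG² = 2/5, CG = +√(2/5)   ← matches the target
  (m₁,m₂)=(0,3/2): CG² = 3/5, CG = −√(3/5)
Pairs with CG² = 2/5: (1,1/2): +√(2/5)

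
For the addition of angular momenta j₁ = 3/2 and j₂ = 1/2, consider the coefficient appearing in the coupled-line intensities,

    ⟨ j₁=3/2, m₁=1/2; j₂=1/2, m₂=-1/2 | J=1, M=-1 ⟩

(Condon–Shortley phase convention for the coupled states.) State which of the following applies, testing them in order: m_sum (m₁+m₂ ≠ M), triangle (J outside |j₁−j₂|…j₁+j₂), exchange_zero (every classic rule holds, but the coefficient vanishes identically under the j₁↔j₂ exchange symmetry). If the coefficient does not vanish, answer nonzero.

m-sum: m₁+m₂ = 1/2+(-1/2) = 0, M = -1  ✗ ⇒ coefficient is 0

m_sum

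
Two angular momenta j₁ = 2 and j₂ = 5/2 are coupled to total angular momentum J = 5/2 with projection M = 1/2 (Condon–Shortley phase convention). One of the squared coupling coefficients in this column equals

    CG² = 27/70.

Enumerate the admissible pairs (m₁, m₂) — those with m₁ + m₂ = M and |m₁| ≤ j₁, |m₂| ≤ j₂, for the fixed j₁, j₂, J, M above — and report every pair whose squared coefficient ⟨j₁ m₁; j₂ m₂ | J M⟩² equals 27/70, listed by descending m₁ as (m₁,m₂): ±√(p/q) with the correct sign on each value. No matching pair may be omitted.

Admissible pairs with m₁+m₂ = M = 1/2: (-2,5/2), (-1,3/2), (0,1/2), (1,-1/2), (2,-3/2)
  (m₁,m₂)=(2,-3/2): CG² = 27/70, CG = +√(27/70)   ← matches the target
  (m₁,m₂)=(1,-1/2): CG² = 0/1, CG = 0
  (m₁,m₂)=(0,1/2): CG² = 8/35, CG = −√(8/35)
  (m₁,m₂)=(-1,3/2): CG² = 6/35, CG = +√(6/35)
  (m₁,m₂)=(-2,5/2): CG² = 3/14, CG = +√(3/14)
Pairs with CG² = 27/70: (2,-3/2): +√(27/70)

(2,-3/2): +√(27/70)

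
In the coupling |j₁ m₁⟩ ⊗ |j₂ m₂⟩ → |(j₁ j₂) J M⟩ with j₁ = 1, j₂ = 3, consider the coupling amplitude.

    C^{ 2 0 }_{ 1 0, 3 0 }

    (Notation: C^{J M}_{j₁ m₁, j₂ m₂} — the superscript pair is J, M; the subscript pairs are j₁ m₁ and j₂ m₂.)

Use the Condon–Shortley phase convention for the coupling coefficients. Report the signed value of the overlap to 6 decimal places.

-0.654654  (= −√(3/7))

√[5·2!0!4!/7! · 1!1!3!3!2!2!] = √(48/7)
  +(−1)^1/∏(1,1,0,2,0,2)! = -1/4  (running -1/4)
⟨..|..⟩ = √(48/7)·(-1/4) = -0.654654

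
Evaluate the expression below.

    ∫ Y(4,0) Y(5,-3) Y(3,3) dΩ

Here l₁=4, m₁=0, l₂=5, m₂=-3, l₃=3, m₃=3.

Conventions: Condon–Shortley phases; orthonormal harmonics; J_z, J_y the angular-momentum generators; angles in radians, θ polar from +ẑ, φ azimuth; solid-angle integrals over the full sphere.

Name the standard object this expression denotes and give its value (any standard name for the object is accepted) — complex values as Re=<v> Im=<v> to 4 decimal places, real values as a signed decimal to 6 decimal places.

Gaunt coefficient, +0.196280

This is a Gaunt coefficient — the integral of a triple product of spherical harmonics over the sphere.
Checks pass: Σm=0; 12 even; l₃=3∈[1,9].
(2·4+1)(2·5+1)(2·3+1) = 693
Δ: 6! 2! 4! / 13! → 1/180180
sum: t=2:+1/576 t=3:−1/144 t=4:+1/576 = -1/288
3j²(4 5 3; 0 0 0) = Δ·Π!·Σ² = 20/1001  (sign +1)
sum: t=2:+1/2304 = 1/2304
3j²(4 5 3; 0 -3 3) = Δ·Π!·Σ² = 5/143  (sign +1)
combine: 4πI² = 693·20/1001·5/143 = 900/1859
take √, sign +1: I = 0.19628026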